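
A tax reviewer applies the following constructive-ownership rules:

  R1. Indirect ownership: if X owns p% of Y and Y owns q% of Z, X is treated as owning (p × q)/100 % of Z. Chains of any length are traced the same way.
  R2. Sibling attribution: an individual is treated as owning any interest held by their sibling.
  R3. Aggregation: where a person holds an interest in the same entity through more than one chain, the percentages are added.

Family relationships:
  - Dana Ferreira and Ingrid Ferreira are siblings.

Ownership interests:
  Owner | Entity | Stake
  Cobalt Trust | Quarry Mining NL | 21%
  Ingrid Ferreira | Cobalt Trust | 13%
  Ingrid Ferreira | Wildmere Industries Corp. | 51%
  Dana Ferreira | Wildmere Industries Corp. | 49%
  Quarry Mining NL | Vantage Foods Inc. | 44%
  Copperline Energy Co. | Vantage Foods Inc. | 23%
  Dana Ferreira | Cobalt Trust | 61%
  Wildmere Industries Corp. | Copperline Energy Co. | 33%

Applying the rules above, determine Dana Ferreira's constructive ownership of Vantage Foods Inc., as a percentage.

By sibling attribution (R2), Dana Ferreira is treated as also owning Ingrid Ferreira's interest in Cobalt Trust, giving 61% + 13% = 74%.
By sibling attribution (R2), Dana Ferreira is treated as also owning Ingrid Ferreira's interest in Wildmere Industries Corp, giving 49% + 51% = 100%.
Chain via Cobalt Trust → Quarry Mining NL (R1): 74% × 21% × 44% = 6.8376% of Vantage Foods Inc.
Chain via Wildmere Industries Corp. → Copperline Energy Co. (R1): 100% × 33% × 23% = 7.59% of Vantage Foods Inc.
Aggregating (R3): 6.8376% + 7.59% = 14.4276%.

14.4276%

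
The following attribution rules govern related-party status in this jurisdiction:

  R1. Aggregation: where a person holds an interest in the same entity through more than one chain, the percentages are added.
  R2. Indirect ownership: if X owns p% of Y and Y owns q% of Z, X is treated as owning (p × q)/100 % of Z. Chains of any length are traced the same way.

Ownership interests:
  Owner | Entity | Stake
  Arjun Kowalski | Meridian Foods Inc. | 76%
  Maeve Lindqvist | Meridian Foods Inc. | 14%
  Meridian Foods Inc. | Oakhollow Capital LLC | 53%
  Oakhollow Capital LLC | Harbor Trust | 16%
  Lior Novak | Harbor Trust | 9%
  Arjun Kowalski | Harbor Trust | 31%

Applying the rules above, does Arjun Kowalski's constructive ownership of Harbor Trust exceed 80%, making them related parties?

Chain via Meridian Foods Inc. → Oakhollow Capital LLC (R2): 76% × 53% × 16% = 6.4448% of Harbor Trust.
Direct interest in Harbor Trust: 31%.
Aggregating (R1): 6.4448% + 31% = 37.4448%.
37.4448% does not exceed the 80% threshold, so Arjun is not a related party to Harbor Trust.

No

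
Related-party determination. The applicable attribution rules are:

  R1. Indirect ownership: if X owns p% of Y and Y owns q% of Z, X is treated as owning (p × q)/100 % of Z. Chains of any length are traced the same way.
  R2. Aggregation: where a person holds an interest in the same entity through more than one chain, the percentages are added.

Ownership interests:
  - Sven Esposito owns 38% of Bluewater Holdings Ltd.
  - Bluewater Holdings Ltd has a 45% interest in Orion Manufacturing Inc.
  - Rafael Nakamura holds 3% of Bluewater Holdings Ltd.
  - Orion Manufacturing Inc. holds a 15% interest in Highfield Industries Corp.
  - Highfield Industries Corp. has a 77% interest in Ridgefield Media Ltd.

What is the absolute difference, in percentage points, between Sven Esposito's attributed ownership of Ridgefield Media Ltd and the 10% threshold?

Chain via Bluewater Holdings Ltd → Orion Manufacturing Inc. → Highfield Industries Corp. (R1): 38% × 45% × 15% × 77% = 1.97505% of Ridgefield Media Ltd.
1.97505% falls short of the 10% threshold by 8.02495 percentage points.

8.02495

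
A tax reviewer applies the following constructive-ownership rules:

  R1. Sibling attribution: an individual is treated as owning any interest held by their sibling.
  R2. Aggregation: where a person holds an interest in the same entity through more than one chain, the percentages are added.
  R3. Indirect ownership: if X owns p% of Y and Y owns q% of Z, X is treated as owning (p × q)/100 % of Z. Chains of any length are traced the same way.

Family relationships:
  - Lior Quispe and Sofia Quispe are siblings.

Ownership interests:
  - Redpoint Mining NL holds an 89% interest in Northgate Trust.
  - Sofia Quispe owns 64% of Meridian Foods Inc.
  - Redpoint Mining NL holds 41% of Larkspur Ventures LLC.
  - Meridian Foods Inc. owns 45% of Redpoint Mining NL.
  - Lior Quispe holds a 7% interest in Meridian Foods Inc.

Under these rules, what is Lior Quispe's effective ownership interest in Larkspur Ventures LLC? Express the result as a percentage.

By sibling attribution (R1), Lior Quispe is treated as also owning Sofia Quispe's interest in Meridian Foods Inc, giving 7% + 64% = 71%.
Chain via Meridian Foods Inc. → Redpoint Mining NL (R3): 71% × 45% × 41% = 13.0995% of Larkspur Ventures LLC.

13.0995%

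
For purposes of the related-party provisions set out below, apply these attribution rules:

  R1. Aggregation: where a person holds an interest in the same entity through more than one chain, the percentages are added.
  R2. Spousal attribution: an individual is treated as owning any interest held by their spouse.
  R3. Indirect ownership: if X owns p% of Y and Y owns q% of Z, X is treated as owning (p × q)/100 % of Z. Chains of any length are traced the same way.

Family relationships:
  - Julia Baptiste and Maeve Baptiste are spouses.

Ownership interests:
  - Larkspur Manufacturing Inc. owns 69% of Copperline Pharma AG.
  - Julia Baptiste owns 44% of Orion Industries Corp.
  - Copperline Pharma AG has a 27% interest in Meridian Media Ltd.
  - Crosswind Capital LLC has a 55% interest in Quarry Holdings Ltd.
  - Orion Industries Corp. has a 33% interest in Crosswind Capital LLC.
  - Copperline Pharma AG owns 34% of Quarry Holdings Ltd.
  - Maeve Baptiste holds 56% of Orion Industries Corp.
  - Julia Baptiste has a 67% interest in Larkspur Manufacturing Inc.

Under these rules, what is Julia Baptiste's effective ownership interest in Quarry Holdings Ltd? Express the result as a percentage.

33.8682%

By spousal attribution (R2), Julia Baptiste is treated as also owning Maeve Baptiste's interest in Orion Industries Corp, giving 44% + 56% = 100%.
Chain via Orion Industries Corp. → Crosswind Capital LLC (R3): 100% × 33% × 55% = 18.15% of Quarry Holdings Ltd.
Chain via Larkspur Manufacturing Inc. → Copperline Pharma AG (R3): 67% × 69% × 34% = 15.7182% of Quarry Holdings Ltd.
Aggregating (R1): 18.15% + 15.7182% = 33.8682%.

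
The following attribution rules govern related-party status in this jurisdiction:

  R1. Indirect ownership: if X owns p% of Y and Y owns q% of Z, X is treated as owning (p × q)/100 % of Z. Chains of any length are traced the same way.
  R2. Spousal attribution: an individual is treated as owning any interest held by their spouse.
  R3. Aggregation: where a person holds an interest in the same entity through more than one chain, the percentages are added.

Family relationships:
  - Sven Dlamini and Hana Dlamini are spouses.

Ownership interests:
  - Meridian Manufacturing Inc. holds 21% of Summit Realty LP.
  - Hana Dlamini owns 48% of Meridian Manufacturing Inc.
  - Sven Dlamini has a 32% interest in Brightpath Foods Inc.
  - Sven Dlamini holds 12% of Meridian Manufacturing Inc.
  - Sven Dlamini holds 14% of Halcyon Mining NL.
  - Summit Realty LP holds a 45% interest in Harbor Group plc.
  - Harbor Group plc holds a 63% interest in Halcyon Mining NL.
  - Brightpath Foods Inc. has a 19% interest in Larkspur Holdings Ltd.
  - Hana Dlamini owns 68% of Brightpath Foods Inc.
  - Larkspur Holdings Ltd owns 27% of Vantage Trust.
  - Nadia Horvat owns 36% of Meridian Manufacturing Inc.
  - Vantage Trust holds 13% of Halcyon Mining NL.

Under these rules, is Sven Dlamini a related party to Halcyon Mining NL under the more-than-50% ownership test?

No

By spousal attribution (R2), Sven Dlamini is treated as also owning Hana Dlamini's interest in Brightpath Foods Inc, giving 32% + 68% = 100%.
By spousal attribution (R2), Sven Dlamini is treated as also owning Hana Dlamini's interest in Meridian Manufacturing Inc, giving 12% + 48% = 60%.
Chain via Brightpath Foods Inc. → Larkspur Holdings Ltd → Vantage Trust (R1): 100% × 19% × 27% × 13% = 0.6669% of Halcyon Mining NL.
Chain via Meridian Manufacturing Inc. → Summit Realty LP → Harbor Group plc (R1): 60% × 21% × 45% × 63% = 3.5721% of Halcyon Mining NL.
Direct interest in Halcyon Mining NL: 14%.
Aggregating (R3): 0.6669% + 3.5721% + 14% = 18.239%.
18.239% does not exceed the 50% threshold, so Sven is not a related party to Halcyon Mining NL.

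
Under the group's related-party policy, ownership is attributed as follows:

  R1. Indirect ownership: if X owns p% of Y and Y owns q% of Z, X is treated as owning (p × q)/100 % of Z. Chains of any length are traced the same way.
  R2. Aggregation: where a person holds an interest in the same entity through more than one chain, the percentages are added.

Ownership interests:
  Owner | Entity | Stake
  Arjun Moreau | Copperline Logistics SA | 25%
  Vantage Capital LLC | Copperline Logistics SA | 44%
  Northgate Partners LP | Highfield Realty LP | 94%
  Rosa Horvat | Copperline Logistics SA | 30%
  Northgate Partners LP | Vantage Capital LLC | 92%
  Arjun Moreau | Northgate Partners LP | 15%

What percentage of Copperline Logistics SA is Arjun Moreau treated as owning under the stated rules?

Chain via Northgate Partners LP → Vantage Capital LLC (R1): 15% × 92% × 44% = 6.072% of Copperline Logistics SA.
Direct interest in Copperline Logistics SA: 25%.
Aggregating (R2): 6.072% + 25% = 31.072%.

31.072%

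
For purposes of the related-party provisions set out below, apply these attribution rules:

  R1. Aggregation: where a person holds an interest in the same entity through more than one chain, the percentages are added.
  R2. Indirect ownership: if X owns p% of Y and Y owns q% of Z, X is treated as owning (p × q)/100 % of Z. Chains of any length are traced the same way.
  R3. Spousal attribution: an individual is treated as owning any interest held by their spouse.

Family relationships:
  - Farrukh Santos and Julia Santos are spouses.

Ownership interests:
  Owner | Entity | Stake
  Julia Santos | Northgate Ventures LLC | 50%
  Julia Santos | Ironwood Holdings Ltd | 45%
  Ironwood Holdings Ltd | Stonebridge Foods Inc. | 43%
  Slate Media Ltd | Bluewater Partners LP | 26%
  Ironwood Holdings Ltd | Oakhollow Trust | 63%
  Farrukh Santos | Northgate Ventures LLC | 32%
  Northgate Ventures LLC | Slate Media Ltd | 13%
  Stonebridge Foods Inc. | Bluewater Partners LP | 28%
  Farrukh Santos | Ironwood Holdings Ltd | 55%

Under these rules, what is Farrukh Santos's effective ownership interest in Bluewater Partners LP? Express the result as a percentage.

14.8116%

By spousal attribution (R3), Farrukh Santos is treated as also owning Julia Santos's interest in Northgate Ventures LLC, giving 32% + 50% = 82%.
By spousal attribution (R3), Farrukh Santos is treated as also owning Julia Santos's interest in Ironwood Holdings Ltd, giving 55% + 45% = 100%.
Chain via Northgate Ventures LLC → Slate Media Ltd (R2): 82% × 13% × 26% = 2.7716% of Bluewater Partners LP.
Chain via Ironwood Holdings Ltd → Stonebridge Foods Inc. (R2): 100% × 43% × 28% = 12.04% of Bluewater Partners LP.
Aggregating (R1): 2.7716% + 12.04% = 14.8116%.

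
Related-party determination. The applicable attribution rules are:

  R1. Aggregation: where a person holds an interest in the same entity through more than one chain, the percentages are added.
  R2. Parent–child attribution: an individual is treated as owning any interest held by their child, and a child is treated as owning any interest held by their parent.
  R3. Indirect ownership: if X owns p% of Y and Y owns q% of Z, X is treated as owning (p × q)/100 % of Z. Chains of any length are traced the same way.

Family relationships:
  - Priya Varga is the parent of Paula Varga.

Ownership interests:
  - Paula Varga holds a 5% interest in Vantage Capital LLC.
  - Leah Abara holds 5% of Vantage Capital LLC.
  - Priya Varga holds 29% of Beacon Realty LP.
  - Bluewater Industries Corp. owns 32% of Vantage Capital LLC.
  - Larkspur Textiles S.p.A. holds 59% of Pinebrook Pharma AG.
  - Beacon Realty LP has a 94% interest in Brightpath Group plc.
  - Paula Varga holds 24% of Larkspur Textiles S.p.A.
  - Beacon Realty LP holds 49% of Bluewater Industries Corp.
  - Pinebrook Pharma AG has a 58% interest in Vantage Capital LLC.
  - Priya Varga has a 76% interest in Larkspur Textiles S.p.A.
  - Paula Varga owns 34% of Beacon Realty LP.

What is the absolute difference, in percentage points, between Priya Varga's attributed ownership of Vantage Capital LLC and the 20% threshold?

29.0984

By parent–child attribution (R2), Priya Varga is treated as also owning Paula Varga's interest in Larkspur Textiles S.p.A, giving 76% + 24% = 100%.
By parent–child attribution (R2), Priya Varga is treated as also owning Paula Varga's interest in Beacon Realty LP, giving 29% + 34% = 63%.
By parent–child attribution (R2), Priya Varga is treated as owning Paula Varga's 5% interest in Vantage Capital LLC.
Chain via Larkspur Textiles S.p.A. → Pinebrook Pharma AG (R3): 100% × 59% × 58% = 34.22% of Vantage Capital LLC.
Chain via Beacon Realty LP → Bluewater Industries Corp. (R3): 63% × 49% × 32% = 9.8784% of Vantage Capital LLC.
Direct interest in Vantage Capital LLC: 5%.
Aggregating (R1): 34.22% + 9.8784% + 5% = 49.0984%.
49.0984% exceeds the 20% threshold by 29.0984 percentage points.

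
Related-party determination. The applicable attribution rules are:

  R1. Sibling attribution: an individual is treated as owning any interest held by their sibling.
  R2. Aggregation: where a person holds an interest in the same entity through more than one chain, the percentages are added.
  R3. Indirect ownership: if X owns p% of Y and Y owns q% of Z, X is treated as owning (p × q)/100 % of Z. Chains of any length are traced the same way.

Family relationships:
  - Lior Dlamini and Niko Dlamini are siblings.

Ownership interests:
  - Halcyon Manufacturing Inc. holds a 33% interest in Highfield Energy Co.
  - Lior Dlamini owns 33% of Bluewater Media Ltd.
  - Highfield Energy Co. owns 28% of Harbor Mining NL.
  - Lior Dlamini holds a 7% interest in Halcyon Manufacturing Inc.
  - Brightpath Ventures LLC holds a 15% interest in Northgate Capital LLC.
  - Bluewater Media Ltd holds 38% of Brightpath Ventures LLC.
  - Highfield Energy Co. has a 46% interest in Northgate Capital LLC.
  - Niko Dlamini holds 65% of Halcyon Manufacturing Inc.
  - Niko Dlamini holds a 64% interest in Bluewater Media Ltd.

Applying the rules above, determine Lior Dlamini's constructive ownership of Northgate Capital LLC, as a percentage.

By sibling attribution (R1), Lior Dlamini is treated as also owning Niko Dlamini's interest in Halcyon Manufacturing Inc, giving 7% + 65% = 72%.
By sibling attribution (R1), Lior Dlamini is treated as also owning Niko Dlamini's interest in Bluewater Media Ltd, giving 33% + 64% = 97%.
Chain via Halcyon Manufacturing Inc. → Highfield Energy Co. (R3): 72% × 33% × 46% = 10.9296% of Northgate Capital LLC.
Chain via Bluewater Media Ltd → Brightpath Ventures LLC (R3): 97% × 38% × 15% = 5.529% of Northgate Capital LLC.
Aggregating (R2): 10.9296% + 5.529% = 16.4586%.

16.4586%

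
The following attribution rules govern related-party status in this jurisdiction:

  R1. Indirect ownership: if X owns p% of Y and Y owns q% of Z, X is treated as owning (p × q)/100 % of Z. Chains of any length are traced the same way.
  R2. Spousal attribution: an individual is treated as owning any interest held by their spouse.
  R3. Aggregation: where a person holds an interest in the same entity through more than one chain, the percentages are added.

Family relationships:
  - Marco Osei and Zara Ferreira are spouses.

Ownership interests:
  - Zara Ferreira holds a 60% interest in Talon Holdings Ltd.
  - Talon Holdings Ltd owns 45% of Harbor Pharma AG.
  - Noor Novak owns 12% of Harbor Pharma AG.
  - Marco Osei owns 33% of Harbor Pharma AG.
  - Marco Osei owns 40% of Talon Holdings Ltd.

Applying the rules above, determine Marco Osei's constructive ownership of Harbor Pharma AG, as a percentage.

78%

By spousal attribution (R2), Marco Osei is treated as also owning Zara Ferreira's interest in Talon Holdings Ltd, giving 40% + 60% = 100%.
Chain via Talon Holdings Ltd (R1): 100% × 45% = 45% of Harbor Pharma AG.
Direct interest in Harbor Pharma AG: 33%.
Aggregating (R3): 45% + 33% = 78%.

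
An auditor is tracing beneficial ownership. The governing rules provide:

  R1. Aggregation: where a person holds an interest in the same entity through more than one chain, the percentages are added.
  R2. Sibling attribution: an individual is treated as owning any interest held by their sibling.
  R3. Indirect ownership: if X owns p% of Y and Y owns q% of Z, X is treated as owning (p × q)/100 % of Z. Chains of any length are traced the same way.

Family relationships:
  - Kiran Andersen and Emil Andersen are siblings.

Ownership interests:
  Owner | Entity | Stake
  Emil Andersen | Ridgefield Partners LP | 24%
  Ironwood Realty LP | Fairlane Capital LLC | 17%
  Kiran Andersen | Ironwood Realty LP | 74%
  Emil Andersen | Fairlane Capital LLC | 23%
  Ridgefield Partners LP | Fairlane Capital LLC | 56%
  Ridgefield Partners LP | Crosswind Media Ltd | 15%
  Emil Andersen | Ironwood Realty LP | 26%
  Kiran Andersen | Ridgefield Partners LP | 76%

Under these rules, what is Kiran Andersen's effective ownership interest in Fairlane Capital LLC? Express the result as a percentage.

96%

By sibling attribution (R2), Kiran Andersen is treated as also owning Emil Andersen's interest in Ironwood Realty LP, giving 74% + 26% = 100%.
By sibling attribution (R2), Kiran Andersen is treated as also owning Emil Andersen's interest in Ridgefield Partners LP, giving 76% + 24% = 100%.
By sibling attribution (R2), Kiran Andersen is treated as owning Emil Andersen's 23% interest in Fairlane Capital LLC.
Chain via Ironwood Realty LP (R3): 100% × 17% = 17% of Fairlane Capital LLC.
Chain via Ridgefield Partners LP (R3): 100% × 56% = 56% of Fairlane Capital LLC.
Direct interest in Fairlane Capital LLC: 23%.
Aggregating (R1): 17% + 56% + 23% = 96%.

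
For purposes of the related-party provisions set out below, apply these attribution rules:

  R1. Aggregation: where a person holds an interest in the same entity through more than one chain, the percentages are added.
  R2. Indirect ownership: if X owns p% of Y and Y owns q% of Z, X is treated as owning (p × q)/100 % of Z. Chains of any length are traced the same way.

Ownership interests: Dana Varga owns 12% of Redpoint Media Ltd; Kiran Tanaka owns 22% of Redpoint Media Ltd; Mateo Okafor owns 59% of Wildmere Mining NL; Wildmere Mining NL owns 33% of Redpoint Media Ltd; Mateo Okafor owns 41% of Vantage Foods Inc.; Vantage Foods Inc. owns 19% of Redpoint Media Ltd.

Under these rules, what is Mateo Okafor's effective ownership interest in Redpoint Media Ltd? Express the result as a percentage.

Chain via Vantage Foods Inc. (R2): 41% × 19% = 7.79% of Redpoint Media Ltd.
Chain via Wildmere Mining NL (R2): 59% × 33% = 19.47% of Redpoint Media Ltd.
Aggregating (R1): 7.79% + 19.47% = 27.26%.

27.26%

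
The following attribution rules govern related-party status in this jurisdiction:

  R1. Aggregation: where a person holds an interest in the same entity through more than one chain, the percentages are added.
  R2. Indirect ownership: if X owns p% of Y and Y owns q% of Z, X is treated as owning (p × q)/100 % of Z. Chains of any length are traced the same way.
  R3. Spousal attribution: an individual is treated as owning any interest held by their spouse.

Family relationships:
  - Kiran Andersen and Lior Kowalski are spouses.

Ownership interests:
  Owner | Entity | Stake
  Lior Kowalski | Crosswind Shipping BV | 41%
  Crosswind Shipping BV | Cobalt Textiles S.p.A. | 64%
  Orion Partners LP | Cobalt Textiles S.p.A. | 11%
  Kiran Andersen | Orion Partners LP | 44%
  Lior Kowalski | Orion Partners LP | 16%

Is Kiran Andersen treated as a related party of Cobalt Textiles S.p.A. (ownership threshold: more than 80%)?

By spousal attribution (R3), Kiran Andersen is treated as also owning Lior Kowalski's interest in Orion Partners LP, giving 44% + 16% = 60%.
By spousal attribution (R3), Kiran Andersen is treated as owning Lior Kowalski's 41% interest in Crosswind Shipping BV.
Chain via Orion Partners LP (R2): 60% × 11% = 6.6% of Cobalt Textiles S.p.A.
Chain via Crosswind Shipping BV (R2): 41% × 64% = 26.24% of Cobalt Textiles S.p.A.
Aggregating (R1): 6.6% + 26.24% = 32.84%.
32.84% does not exceed the 80% threshold, so Kiran is not a related party to Cobalt Textiles S.p.A.

No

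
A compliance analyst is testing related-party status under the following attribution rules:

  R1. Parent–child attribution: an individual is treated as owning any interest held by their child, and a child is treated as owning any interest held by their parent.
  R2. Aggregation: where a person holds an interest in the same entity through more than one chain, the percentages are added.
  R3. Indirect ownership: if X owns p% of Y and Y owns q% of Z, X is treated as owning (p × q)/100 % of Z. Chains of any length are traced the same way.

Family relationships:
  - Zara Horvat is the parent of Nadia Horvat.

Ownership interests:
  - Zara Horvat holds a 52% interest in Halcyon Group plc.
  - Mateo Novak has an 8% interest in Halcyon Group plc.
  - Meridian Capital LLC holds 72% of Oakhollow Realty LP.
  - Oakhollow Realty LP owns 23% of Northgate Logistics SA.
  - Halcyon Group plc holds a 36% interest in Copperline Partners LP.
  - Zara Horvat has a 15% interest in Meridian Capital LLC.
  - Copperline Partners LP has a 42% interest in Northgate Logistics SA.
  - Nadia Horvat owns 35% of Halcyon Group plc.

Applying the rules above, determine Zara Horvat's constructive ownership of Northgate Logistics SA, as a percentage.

By parent–child attribution (R1), Zara Horvat is treated as also owning Nadia Horvat's interest in Halcyon Group plc, giving 52% + 35% = 87%.
Chain via Meridian Capital LLC → Oakhollow Realty LP (R3): 15% × 72% × 23% = 2.484% of Northgate Logistics SA.
Chain via Halcyon Group plc → Copperline Partners LP (R3): 87% × 36% × 42% = 13.1544% of Northgate Logistics SA.
Aggregating (R2): 2.484% + 13.1544% = 15.6384%.

15.6384%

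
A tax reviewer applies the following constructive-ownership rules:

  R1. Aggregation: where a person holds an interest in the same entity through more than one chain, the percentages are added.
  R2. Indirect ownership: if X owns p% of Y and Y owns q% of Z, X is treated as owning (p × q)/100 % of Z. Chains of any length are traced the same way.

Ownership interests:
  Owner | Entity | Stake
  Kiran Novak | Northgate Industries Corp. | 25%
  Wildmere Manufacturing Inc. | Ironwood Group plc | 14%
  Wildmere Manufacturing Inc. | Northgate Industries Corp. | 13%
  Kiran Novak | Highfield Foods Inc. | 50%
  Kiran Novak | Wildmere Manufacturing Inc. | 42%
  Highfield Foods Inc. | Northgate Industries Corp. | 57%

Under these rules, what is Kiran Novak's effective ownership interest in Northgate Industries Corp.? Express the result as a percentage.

Chain via Highfield Foods Inc. (R2): 50% × 57% = 28.5% of Northgate Industries Corp.
Chain via Wildmere Manufacturing Inc. (R2): 42% × 13% = 5.46% of Northgate Industries Corp.
Direct interest in Northgate Industries Corp: 25%.
Aggregating (R1): 28.5% + 5.46% + 25% = 58.96%.

58.96%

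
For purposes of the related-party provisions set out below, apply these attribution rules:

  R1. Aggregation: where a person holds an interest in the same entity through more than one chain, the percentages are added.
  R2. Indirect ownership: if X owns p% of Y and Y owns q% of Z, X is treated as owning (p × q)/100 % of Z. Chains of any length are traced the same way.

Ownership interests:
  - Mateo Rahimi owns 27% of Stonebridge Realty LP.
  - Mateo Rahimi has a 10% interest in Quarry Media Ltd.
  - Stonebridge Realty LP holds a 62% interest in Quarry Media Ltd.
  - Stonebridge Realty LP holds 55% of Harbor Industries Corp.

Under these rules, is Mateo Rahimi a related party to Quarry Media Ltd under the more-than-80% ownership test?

Chain via Stonebridge Realty LP (R2): 27% × 62% = 16.74% of Quarry Media Ltd.
Direct interest in Quarry Media Ltd: 10%.
Aggregating (R1): 16.74% + 10% = 26.74%.
26.74% does not exceed the 80% threshold, so Mateo is not a related party to Quarry Media Ltd.

No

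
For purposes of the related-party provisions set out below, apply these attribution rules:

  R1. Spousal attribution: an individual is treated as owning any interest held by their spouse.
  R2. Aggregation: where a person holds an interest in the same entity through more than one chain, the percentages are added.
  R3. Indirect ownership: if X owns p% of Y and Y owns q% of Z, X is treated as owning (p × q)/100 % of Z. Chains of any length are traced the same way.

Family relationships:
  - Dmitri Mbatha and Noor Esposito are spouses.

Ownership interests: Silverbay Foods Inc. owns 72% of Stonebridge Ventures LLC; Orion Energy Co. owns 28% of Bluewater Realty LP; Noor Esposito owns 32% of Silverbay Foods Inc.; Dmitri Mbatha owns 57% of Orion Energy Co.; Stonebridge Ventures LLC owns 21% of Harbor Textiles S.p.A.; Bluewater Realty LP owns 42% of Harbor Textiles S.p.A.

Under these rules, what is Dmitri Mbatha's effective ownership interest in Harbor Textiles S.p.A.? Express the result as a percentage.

11.5416%

By spousal attribution (R1), Dmitri Mbatha is treated as owning Noor Esposito's 32% interest in Silverbay Foods Inc.
Chain via Orion Energy Co. → Bluewater Realty LP (R3): 57% × 28% × 42% = 6.7032% of Harbor Textiles S.p.A.
Chain via Silverbay Foods Inc. → Stonebridge Ventures LLC (R3): 32% × 72% × 21% = 4.8384% of Harbor Textiles S.p.A.
Aggregating (R2): 6.7032% + 4.8384% = 11.5416%.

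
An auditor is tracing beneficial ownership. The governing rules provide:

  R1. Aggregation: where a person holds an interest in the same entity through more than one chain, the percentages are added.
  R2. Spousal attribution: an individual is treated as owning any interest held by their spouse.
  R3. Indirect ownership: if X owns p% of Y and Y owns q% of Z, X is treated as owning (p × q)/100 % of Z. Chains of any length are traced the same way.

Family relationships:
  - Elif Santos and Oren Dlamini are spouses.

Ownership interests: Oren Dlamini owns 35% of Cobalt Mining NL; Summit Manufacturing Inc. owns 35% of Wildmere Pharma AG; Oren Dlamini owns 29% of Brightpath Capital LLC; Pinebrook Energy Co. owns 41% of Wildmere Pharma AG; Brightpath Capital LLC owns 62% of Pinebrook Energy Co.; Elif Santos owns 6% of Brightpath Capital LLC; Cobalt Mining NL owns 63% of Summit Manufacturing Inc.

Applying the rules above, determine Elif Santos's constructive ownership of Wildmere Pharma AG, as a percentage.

By spousal attribution (R2), Elif Santos is treated as also owning Oren Dlamini's interest in Brightpath Capital LLC, giving 6% + 29% = 35%.
By spousal attribution (R2), Elif Santos is treated as owning Oren Dlamini's 35% interest in Cobalt Mining NL.
Chain via Brightpath Capital LLC → Pinebrook Energy Co. (R3): 35% × 62% × 41% = 8.897% of Wildmere Pharma AG.
Chain via Cobalt Mining NL → Summit Manufacturing Inc. (R3): 35% × 63% × 35% = 7.7175% of Wildmere Pharma AG.
Aggregating (R1): 8.897% + 7.7175% = 16.6145%.

16.6145%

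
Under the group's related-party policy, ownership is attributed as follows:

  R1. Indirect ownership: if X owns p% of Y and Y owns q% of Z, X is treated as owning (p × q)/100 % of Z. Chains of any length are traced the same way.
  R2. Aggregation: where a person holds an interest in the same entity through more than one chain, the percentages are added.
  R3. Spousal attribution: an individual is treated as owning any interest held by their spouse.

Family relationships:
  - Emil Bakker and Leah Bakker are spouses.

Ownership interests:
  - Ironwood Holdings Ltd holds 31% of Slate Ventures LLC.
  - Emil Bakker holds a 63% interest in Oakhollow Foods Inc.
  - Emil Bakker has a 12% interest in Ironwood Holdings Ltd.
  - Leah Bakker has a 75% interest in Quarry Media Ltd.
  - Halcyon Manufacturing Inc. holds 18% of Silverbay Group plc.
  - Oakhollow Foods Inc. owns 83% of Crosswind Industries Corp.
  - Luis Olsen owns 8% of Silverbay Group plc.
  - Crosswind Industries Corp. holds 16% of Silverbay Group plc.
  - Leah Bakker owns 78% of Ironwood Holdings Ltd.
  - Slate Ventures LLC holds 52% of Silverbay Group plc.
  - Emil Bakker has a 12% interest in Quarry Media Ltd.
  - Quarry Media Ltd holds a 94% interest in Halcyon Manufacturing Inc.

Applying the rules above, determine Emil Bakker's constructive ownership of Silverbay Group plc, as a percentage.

37.5948%

By spousal attribution (R3), Emil Bakker is treated as also owning Leah Bakker's interest in Quarry Media Ltd, giving 12% + 75% = 87%.
By spousal attribution (R3), Emil Bakker is treated as also owning Leah Bakker's interest in Ironwood Holdings Ltd, giving 12% + 78% = 90%.
Chain via Quarry Media Ltd → Halcyon Manufacturing Inc. (R1): 87% × 94% × 18% = 14.7204% of Silverbay Group plc.
Chain via Oakhollow Foods Inc. → Crosswind Industries Corp. (R1): 63% × 83% × 16% = 8.3664% of Silverbay Group plc.
Chain via Ironwood Holdings Ltd → Slate Ventures LLC (R1): 90% × 31% × 52% = 14.508% of Silverbay Group plc.
Aggregating (R2): 14.7204% + 8.3664% + 14.508% = 37.5948%.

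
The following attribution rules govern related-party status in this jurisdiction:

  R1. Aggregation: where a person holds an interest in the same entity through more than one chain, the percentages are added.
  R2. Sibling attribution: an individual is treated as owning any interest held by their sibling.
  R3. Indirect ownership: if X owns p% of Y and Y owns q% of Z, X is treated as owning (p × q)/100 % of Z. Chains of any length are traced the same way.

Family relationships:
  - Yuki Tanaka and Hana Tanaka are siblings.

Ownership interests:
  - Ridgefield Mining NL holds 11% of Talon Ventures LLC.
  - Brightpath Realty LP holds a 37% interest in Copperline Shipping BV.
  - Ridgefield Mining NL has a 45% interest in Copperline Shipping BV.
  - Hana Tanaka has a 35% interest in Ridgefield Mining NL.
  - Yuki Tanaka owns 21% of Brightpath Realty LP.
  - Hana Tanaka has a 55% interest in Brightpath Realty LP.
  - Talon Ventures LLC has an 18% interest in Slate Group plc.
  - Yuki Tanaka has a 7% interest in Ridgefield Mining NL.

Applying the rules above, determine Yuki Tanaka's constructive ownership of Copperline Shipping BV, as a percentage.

By sibling attribution (R2), Yuki Tanaka is treated as also owning Hana Tanaka's interest in Ridgefield Mining NL, giving 7% + 35% = 42%.
By sibling attribution (R2), Yuki Tanaka is treated as also owning Hana Tanaka's interest in Brightpath Realty LP, giving 21% + 55% = 76%.
Chain via Ridgefield Mining NL (R3): 42% × 45% = 18.9% of Copperline Shipping BV.
Chain via Brightpath Realty LP (R3): 76% × 37% = 28.12% of Copperline Shipping BV.
Aggregating (R1): 18.9% + 28.12% = 47.02%.

47.02%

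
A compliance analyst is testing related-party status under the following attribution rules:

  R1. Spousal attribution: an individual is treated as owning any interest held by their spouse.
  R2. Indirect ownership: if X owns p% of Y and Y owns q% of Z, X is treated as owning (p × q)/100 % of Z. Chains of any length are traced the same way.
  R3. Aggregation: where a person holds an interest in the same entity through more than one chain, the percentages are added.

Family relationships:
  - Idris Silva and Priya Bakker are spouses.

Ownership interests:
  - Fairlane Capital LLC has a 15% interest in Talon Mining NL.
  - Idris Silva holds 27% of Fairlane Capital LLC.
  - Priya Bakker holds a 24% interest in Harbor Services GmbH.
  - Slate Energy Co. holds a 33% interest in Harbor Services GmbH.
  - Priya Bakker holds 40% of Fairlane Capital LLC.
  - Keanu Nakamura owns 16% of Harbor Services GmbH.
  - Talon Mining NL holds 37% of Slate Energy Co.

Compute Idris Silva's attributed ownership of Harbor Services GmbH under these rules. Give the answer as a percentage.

25.227105%

By spousal attribution (R1), Idris Silva is treated as also owning Priya Bakker's interest in Fairlane Capital LLC, giving 27% + 40% = 67%.
By spousal attribution (R1), Idris Silva is treated as owning Priya Bakker's 24% interest in Harbor Services GmbH.
Chain via Fairlane Capital LLC → Talon Mining NL → Slate Energy Co. (R2): 67% × 15% × 37% × 33% = 1.227105% of Harbor Services GmbH.
Direct interest in Harbor Services GmbH: 24%.
Aggregating (R3): 1.227105% + 24% = 25.227105%.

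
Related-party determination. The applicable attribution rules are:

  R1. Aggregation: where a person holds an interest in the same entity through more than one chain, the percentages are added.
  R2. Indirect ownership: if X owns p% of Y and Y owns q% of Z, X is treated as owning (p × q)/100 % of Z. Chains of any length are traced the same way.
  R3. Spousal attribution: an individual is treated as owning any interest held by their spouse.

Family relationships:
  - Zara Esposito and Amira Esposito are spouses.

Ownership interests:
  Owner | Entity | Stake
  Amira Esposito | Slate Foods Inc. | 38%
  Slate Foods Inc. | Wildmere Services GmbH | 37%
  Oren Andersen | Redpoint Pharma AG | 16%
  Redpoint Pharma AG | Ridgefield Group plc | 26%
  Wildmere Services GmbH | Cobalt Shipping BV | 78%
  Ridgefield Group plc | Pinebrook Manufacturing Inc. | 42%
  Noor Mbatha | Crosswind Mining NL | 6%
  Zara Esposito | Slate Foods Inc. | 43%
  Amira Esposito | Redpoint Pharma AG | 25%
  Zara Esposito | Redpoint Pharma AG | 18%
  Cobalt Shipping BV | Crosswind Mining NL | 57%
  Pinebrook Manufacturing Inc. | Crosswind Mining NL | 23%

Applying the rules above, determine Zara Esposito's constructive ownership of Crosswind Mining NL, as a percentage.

14.40465%

By spousal attribution (R3), Zara Esposito is treated as also owning Amira Esposito's interest in Slate Foods Inc, giving 43% + 38% = 81%.
By spousal attribution (R3), Zara Esposito is treated as also owning Amira Esposito's interest in Redpoint Pharma AG, giving 18% + 25% = 43%.
Chain via Slate Foods Inc. → Wildmere Services GmbH → Cobalt Shipping BV (R2): 81% × 37% × 78% × 57% = 13.324662% of Crosswind Mining NL.
Chain via Redpoint Pharma AG → Ridgefield Group plc → Pinebrook Manufacturing Inc. (R2): 43% × 26% × 42% × 23% = 1.079988% of Crosswind Mining NL.
Aggregating (R1): 13.324662% + 1.079988% = 14.40465%.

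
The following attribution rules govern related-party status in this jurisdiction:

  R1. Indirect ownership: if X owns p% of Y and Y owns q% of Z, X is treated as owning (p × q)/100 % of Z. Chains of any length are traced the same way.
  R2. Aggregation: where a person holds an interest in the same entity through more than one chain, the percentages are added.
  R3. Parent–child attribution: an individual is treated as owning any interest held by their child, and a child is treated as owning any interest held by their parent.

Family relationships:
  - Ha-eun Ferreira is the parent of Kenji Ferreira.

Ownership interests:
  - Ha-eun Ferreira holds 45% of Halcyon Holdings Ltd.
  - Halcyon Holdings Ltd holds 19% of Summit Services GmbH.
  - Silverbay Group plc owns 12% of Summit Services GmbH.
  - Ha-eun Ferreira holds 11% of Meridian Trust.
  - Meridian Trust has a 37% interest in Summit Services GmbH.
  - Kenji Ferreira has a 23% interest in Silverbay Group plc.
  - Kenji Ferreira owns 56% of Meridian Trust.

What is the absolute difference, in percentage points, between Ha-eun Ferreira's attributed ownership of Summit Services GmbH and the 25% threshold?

11.1

By parent–child attribution (R3), Ha-eun Ferreira is treated as also owning Kenji Ferreira's interest in Meridian Trust, giving 11% + 56% = 67%.
By parent–child attribution (R3), Ha-eun Ferreira is treated as owning Kenji Ferreira's 23% interest in Silverbay Group plc.
Chain via Halcyon Holdings Ltd (R1): 45% × 19% = 8.55% of Summit Services GmbH.
Chain via Meridian Trust (R1): 67% × 37% = 24.79% of Summit Services GmbH.
Chain via Silverbay Group plc (R1): 23% × 12% = 2.76% of Summit Services GmbH.
Aggregating (R2): 8.55% + 24.79% + 2.76% = 36.1%.
36.1% exceeds the 25% threshold by 11.1 percentage points.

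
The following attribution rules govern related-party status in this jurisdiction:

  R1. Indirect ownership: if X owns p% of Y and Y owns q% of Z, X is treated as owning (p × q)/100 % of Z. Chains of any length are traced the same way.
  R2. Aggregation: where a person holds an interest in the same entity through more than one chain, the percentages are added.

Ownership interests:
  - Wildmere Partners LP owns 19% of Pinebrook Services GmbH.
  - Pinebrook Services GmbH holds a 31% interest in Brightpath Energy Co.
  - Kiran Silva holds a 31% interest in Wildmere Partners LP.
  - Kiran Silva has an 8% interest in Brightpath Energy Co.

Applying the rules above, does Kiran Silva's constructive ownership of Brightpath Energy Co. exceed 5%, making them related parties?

Chain via Wildmere Partners LP → Pinebrook Services GmbH (R1): 31% × 19% × 31% = 1.8259% of Brightpath Energy Co.
Direct interest in Brightpath Energy Co: 8%.
Aggregating (R2): 1.8259% + 8% = 9.8259%.
9.8259% exceeds the 5% threshold, so Kiran is a related party to Brightpath Energy Co.

Yes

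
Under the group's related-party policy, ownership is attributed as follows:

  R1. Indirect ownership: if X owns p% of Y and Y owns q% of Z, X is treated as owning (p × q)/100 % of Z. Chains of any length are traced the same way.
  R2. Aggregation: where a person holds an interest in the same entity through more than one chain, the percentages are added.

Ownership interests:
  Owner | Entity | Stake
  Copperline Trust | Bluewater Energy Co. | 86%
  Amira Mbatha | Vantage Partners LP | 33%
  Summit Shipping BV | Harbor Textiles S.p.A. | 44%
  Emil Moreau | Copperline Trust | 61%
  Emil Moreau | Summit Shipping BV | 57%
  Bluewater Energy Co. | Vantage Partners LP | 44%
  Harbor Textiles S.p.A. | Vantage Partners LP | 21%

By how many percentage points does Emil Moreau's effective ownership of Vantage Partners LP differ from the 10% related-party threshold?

Chain via Summit Shipping BV → Harbor Textiles S.p.A. (R1): 57% × 44% × 21% = 5.2668% of Vantage Partners LP.
Chain via Copperline Trust → Bluewater Energy Co. (R1): 61% × 86% × 44% = 23.0824% of Vantage Partners LP.
Aggregating (R2): 5.2668% + 23.0824% = 28.3492%.
28.3492% exceeds the 10% threshold by 18.3492 percentage points.

18.3492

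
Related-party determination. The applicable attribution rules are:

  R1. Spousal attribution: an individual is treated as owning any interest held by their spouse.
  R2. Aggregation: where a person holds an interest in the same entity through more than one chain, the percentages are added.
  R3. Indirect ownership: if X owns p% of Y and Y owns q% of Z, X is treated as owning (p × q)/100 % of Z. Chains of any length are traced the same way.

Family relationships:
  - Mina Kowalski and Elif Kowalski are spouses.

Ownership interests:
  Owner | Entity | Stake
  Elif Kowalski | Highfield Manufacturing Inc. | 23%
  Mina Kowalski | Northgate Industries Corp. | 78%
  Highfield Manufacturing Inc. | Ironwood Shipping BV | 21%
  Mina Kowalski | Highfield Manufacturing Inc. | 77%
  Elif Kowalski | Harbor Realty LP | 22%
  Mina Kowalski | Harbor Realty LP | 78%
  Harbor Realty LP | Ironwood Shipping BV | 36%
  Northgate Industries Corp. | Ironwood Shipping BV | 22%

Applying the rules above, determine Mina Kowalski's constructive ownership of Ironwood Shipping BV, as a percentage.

74.16%

By spousal attribution (R1), Mina Kowalski is treated as also owning Elif Kowalski's interest in Highfield Manufacturing Inc, giving 77% + 23% = 100%.
By spousal attribution (R1), Mina Kowalski is treated as also owning Elif Kowalski's interest in Harbor Realty LP, giving 78% + 22% = 100%.
Chain via Northgate Industries Corp. (R3): 78% × 22% = 17.16% of Ironwood Shipping BV.
Chain via Highfield Manufacturing Inc. (R3): 100% × 21% = 21% of Ironwood Shipping BV.
Chain via Harbor Realty LP (R3): 100% × 36% = 36% of Ironwood Shipping BV.
Aggregating (R2): 17.16% + 21% + 36% = 74.16%.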